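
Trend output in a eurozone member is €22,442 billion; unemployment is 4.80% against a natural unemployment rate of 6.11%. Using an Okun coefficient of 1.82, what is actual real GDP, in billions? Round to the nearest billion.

Unemployment gap = 4.8 - 6.11 = -1.31 points, so the output gap is -1.82 × (-1.31) = 2.3842%.
Actual GDP = 22442 × (1 + 2.3842/100) = 22442 × 1.023842 ≈ 22977 billion.

€22,977 billion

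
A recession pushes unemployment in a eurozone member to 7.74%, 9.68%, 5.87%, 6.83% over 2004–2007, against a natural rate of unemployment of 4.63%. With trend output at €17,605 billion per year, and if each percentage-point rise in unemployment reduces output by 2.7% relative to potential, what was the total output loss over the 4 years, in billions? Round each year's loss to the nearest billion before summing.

Year 2004: gap = -2.7 × (7.74 - 4.63) = -8.397%, loss ≈ 17605 × 8.397/100 ≈ 1478.
Year 2005: gap = -2.7 × (9.68 - 4.63) = -13.635%, loss ≈ 17605 × 13.635/100 ≈ 2400.
Year 2006: gap = -2.7 × (5.87 - 4.63) = -3.348%, loss ≈ 17605 × 3.348/100 ≈ 589.
Year 2007: gap = -2.7 × (6.83 - 4.63) = -5.94%, loss ≈ 17605 × 5.94/100 ≈ 1046.
Total lost output = 1478 + 2400 + 589 + 1046 = 5513 billion.

€5,513 billion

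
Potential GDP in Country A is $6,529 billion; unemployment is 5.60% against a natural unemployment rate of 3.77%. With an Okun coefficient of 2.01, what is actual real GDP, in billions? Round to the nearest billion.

Unemployment gap = 5.6 - 3.77 = 1.83 points, so the output gap is -2.01 × 1.83 = -3.6783%.
Actual GDP = 6529 × (1 - 3.6783/100) = 6529 × 0.963217 ≈ 6289 billion.

$6,289 billion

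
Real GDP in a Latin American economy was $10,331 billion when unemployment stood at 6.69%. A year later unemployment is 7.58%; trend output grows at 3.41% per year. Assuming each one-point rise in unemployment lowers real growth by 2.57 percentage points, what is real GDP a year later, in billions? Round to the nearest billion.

Δu = 7.58 - 6.69 = 0.89 points.
Okun's law (growth form): g_Y = g_Y* - β × Δu = 3.41 - 2.57 × (0.89) = 3.41 - 2.2873 = 1.1227%.
Real GDP in the next year = 10331 × (1 + 1.1227/100) = 10331 × 1.011227 ≈ 10447 billion.

$10,447 billion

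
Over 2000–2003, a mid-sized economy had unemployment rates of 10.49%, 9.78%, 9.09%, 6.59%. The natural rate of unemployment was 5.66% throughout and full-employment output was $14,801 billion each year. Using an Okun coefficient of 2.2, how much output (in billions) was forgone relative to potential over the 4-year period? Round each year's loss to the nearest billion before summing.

$4,335 billion

Year 2000: gap = -2.2 × (10.49 - 5.66) = -10.626%, loss ≈ 14801 × 10.626/100 ≈ 1573.
Year 2001: gap = -2.2 × (9.78 - 5.66) = -9.064%, loss ≈ 14801 × 9.064/100 ≈ 1342.
Year 2002: gap = -2.2 × (9.09 - 5.66) = -7.546%, loss ≈ 14801 × 7.546/100 ≈ 1117.
Year 2003: gap = -2.2 × (6.59 - 5.66) = -2.046%, loss ≈ 14801 × 2.046/100 ≈ 303.
Total lost output = 1573 + 1342 + 1117 + 303 = 4335 billion.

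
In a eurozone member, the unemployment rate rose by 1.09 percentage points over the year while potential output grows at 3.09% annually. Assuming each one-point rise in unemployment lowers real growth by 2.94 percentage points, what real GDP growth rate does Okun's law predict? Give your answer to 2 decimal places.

-0.11%

Growth-rate Okun's law: g_Y = g_Y* - β × Δu.
g_Y = 3.09 - 2.94 × (1.09) = 3.09 - 3.2046 = -0.1146%, i.e. -0.11% to 2 d.p.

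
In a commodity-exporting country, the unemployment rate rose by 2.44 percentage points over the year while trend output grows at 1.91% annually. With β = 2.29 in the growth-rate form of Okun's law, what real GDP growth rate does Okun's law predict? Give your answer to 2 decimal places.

-3.68%

Growth-rate Okun's law: g_Y = g_Y* - β × Δu.
g_Y = 1.91 - 2.29 × (2.44) = 1.91 - 5.5876 = -3.6776%, i.e. -3.68% to 2 d.p.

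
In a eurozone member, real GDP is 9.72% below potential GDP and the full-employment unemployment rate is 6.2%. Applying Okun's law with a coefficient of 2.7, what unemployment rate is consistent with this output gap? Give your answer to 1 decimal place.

9.8%

From Okun's law, u - u* = -(output gap)/β = -(-9.72)/2.7 = 3.6 points.
So u = 6.2 + 3.6 = 9.8%.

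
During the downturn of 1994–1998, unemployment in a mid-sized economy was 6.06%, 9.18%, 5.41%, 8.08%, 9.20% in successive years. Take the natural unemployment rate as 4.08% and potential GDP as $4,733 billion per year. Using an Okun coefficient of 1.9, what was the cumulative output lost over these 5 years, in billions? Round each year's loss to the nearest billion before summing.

$1,577 billion

Year 1994: gap = -1.9 × (6.06 - 4.08) = -3.762%, loss ≈ 4733 × 3.762/100 ≈ 178.
Year 1995: gap = -1.9 × (9.18 - 4.08) = -9.69%, loss ≈ 4733 × 9.69/100 ≈ 459.
Year 1996: gap = -1.9 × (5.41 - 4.08) = -2.527%, loss ≈ 4733 × 2.527/100 ≈ 120.
Year 1997: gap = -1.9 × (8.08 - 4.08) = -7.6%, loss ≈ 4733 × 7.6/100 ≈ 360.
Year 1998: gap = -1.9 × (9.2 - 4.08) = -9.728%, loss ≈ 4733 × 9.728/100 ≈ 460.
Total lost output = 178 + 459 + 120 + 360 + 460 = 1577 billion.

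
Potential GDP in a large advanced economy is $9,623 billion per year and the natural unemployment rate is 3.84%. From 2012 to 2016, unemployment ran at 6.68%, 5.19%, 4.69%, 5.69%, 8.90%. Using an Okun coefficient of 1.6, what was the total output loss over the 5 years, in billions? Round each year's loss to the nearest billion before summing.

Year 2012: gap = -1.6 × (6.68 - 3.84) = -4.544%, loss ≈ 9623 × 4.544/100 ≈ 437.
Year 2013: gap = -1.6 × (5.19 - 3.84) = -2.16%, loss ≈ 9623 × 2.16/100 ≈ 208.
Year 2014: gap = -1.6 × (4.69 - 3.84) = -1.36%, loss ≈ 9623 × 1.36/100 ≈ 131.
Year 2015: gap = -1.6 × (5.69 - 3.84) = -2.96%, loss ≈ 9623 × 2.96/100 ≈ 285.
Year 2016: gap = -1.6 × (8.9 - 3.84) = -8.096%, loss ≈ 9623 × 8.096/100 ≈ 779.
Total lost output = 437 + 208 + 131 + 285 + 779 = 1840 billion.

$1,840 billion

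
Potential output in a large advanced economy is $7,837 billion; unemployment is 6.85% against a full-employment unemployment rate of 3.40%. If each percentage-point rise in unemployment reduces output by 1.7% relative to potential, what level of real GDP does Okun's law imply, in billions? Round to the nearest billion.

Unemployment gap = 6.85 - 3.4 = 3.45 points, so the output gap is -1.7 × 3.45 = -5.865%.
Actual GDP = 7837 × (1 - 5.865/100) = 7837 × 0.94135 ≈ 7377 billion.

$7,377 billion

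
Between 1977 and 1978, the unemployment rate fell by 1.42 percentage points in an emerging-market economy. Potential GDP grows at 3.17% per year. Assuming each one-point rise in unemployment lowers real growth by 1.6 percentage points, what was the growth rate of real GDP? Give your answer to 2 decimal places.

Growth-rate Okun's law: g_Y = g_Y* - β × Δu.
g_Y = 3.17 - 1.6 × (-1.42) = 3.17 + 2.272 = 5.442%, i.e. 5.44% to 2 d.p.

5.44%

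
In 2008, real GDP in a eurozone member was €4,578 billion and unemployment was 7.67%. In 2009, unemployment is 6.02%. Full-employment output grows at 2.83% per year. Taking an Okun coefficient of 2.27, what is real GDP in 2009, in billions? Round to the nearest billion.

Δu = 6.02 - 7.67 = -1.65 points.
Okun's law (growth form): g_Y = g_Y* - β × Δu = 2.83 - 2.27 × (-1.65) = 2.83 + 3.7455 = 6.5755%.
Real GDP in the next year = 4578 × (1 + 6.5755/100) = 4578 × 1.065755 ≈ 4879 billion.

€4,879 billion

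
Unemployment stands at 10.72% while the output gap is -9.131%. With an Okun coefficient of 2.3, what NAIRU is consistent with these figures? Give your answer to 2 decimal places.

From Okun's law, u - u* = -(output gap)/β = -(-9.131)/2.3 = 3.97 points.
So u* = 10.72 - 3.97 = 6.75%.

6.75%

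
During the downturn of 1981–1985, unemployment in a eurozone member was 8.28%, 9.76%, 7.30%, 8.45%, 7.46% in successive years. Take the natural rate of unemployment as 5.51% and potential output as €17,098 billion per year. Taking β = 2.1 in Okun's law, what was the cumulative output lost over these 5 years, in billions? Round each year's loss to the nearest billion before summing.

€4,920 billion

Year 1981: gap = -2.1 × (8.28 - 5.51) = -5.817%, loss ≈ 17098 × 5.817/100 ≈ 995.
Year 1982: gap = -2.1 × (9.76 - 5.51) = -8.925%, loss ≈ 17098 × 8.925/100 ≈ 1526.
Year 1983: gap = -2.1 × (7.3 - 5.51) = -3.759%, loss ≈ 17098 × 3.759/100 ≈ 643.
Year 1984: gap = -2.1 × (8.45 - 5.51) = -6.174%, loss ≈ 17098 × 6.174/100 ≈ 1056.
Year 1985: gap = -2.1 × (7.46 - 5.51) = -4.095%, loss ≈ 17098 × 4.095/100 ≈ 700.
Total lost output = 995 + 1526 + 643 + 1056 + 700 = 4920 billion.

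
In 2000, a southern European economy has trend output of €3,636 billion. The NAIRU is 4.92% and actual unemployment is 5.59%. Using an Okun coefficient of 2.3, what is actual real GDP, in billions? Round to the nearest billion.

Unemployment gap = 5.59 - 4.92 = 0.67 points, so the output gap is -2.3 × 0.67 = -1.541%.
Actual GDP = 3636 × (1 - 1.541/100) = 3636 × 0.98459 ≈ 3580 billion.

€3,580 billion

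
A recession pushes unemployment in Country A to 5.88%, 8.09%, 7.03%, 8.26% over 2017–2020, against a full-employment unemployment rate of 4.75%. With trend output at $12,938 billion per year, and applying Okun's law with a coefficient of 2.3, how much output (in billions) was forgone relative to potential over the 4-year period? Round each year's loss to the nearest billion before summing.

Year 2017: gap = -2.3 × (5.88 - 4.75) = -2.599%, loss ≈ 12938 × 2.599/100 ≈ 336.
Year 2018: gap = -2.3 × (8.09 - 4.75) = -7.682%, loss ≈ 12938 × 7.682/100 ≈ 994.
Year 2019: gap = -2.3 × (7.03 - 4.75) = -5.244%, loss ≈ 12938 × 5.244/100 ≈ 678.
Year 2020: gap = -2.3 × (8.26 - 4.75) = -8.073%, loss ≈ 12938 × 8.073/100 ≈ 1044.
Total lost output = 336 + 994 + 678 + 1044 = 3052 billion.

$3,052 billion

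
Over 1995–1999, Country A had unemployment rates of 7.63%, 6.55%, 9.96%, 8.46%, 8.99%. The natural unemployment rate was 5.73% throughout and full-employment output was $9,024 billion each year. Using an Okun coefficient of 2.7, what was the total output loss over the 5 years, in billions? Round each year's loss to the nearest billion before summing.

$3,153 billion

Year 1995: gap = -2.7 × (7.63 - 5.73) = -5.13%, loss ≈ 9024 × 5.13/100 ≈ 463.
Year 1996: gap = -2.7 × (6.55 - 5.73) = -2.214%, loss ≈ 9024 × 2.214/100 ≈ 200.
Year 1997: gap = -2.7 × (9.96 - 5.73) = -11.421%, loss ≈ 9024 × 11.421/100 ≈ 1031.
Year 1998: gap = -2.7 × (8.46 - 5.73) = -7.371%, loss ≈ 9024 × 7.371/100 ≈ 665.
Year 1999: gap = -2.7 × (8.99 - 5.73) = -8.802%, loss ≈ 9024 × 8.802/100 ≈ 794.
Total lost output = 463 + 200 + 1031 + 665 + 794 = 3153 billion.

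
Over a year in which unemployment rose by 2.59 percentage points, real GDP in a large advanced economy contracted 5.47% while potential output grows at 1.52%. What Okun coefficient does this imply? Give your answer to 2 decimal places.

β ≈ 2.70

Growth form: g_Y = g_Y* - β × Δu, so β = (g_Y* - g_Y)/Δu.
β = (1.52 + 5.47)/2.59 = 6.99/2.59 = 2.70.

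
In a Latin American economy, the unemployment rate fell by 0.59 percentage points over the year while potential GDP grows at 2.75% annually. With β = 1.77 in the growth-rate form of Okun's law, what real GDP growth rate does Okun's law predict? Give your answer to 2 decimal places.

3.79%

Growth-rate Okun's law: g_Y = g_Y* - β × Δu.
g_Y = 2.75 - 1.77 × (-0.59) = 2.75 + 1.0443 = 3.7943%, i.e. 3.79% to 2 d.p.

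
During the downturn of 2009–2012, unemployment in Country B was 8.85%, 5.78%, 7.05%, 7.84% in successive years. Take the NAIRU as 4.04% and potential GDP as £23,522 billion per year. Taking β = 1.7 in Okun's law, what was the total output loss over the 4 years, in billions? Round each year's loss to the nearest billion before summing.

£5,343 billion

Year 2009: gap = -1.7 × (8.85 - 4.04) = -8.177%, loss ≈ 23522 × 8.177/100 ≈ 1923.
Year 2010: gap = -1.7 × (5.78 - 4.04) = -2.958%, loss ≈ 23522 × 2.958/100 ≈ 696.
Year 2011: gap = -1.7 × (7.05 - 4.04) = -5.117%, loss ≈ 23522 × 5.117/100 ≈ 1204.
Year 2012: gap = -1.7 × (7.84 - 4.04) = -6.46%, loss ≈ 23522 × 6.46/100 ≈ 1520.
Total lost output = 1923 + 696 + 1204 + 1520 = 5343 billion.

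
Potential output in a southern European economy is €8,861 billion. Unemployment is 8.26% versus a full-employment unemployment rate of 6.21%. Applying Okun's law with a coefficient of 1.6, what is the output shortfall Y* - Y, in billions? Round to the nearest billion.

€291 billion

Output gap = -1.6 × (8.26 - 6.21) = -1.6 × 2.05 = -3.28%.
Actual GDP ≈ 8861 × 0.9672 ≈ 8570 billion, so the shortfall is 8861 - 8570 = 291 billion.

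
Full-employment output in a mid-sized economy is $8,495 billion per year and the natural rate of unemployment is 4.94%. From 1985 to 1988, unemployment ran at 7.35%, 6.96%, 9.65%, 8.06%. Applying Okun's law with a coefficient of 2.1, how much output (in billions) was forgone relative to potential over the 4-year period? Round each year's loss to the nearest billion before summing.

Year 1985: gap = -2.1 × (7.35 - 4.94) = -5.061%, loss ≈ 8495 × 5.061/100 ≈ 430.
Year 1986: gap = -2.1 × (6.96 - 4.94) = -4.242%, loss ≈ 8495 × 4.242/100 ≈ 360.
Year 1987: gap = -2.1 × (9.65 - 4.94) = -9.891%, loss ≈ 8495 × 9.891/100 ≈ 840.
Year 1988: gap = -2.1 × (8.06 - 4.94) = -6.552%, loss ≈ 8495 × 6.552/100 ≈ 557.
Total lost output = 430 + 360 + 840 + 557 = 2187 billion.

$2,187 billion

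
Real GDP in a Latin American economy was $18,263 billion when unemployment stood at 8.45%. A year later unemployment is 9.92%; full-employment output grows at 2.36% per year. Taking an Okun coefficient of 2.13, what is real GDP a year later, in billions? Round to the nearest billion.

$18,122 billion

Δu = 9.92 - 8.45 = 1.47 points.
Okun's law (growth form): g_Y = g_Y* - β × Δu = 2.36 - 2.13 × (1.47) = 2.36 - 3.1311 = -0.7711%.
Real GDP in the next year = 18263 × (1 - 0.7711/100) = 18263 × 0.992289 ≈ 18122 billion.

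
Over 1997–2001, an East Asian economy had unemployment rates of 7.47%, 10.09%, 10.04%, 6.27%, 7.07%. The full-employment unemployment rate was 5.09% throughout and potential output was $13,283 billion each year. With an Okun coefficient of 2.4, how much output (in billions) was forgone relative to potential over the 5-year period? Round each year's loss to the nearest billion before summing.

$4,938 billion

Year 1997: gap = -2.4 × (7.47 - 5.09) = -5.712%, loss ≈ 13283 × 5.712/100 ≈ 759.
Year 1998: gap = -2.4 × (10.09 - 5.09) = -12%, loss ≈ 13283 × 12/100 ≈ 1594.
Year 1999: gap = -2.4 × (10.04 - 5.09) = -11.88%, loss ≈ 13283 × 11.88/100 ≈ 1578.
Year 2000: gap = -2.4 × (6.27 - 5.09) = -2.832%, loss ≈ 13283 × 2.832/100 ≈ 376.
Year 2001: gap = -2.4 × (7.07 - 5.09) = -4.752%, loss ≈ 13283 × 4.752/100 ≈ 631.
Total lost output = 759 + 1594 + 1578 + 376 + 631 = 4938 billion.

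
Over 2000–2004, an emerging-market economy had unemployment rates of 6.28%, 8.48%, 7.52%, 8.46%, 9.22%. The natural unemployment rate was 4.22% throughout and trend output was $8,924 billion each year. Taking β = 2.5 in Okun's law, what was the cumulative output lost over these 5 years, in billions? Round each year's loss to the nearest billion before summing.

Year 2000: gap = -2.5 × (6.28 - 4.22) = -5.15%, loss ≈ 8924 × 5.15/100 ≈ 460.
Year 2001: gap = -2.5 × (8.48 - 4.22) = -10.65%, loss ≈ 8924 × 10.65/100 ≈ 950.
Year 2002: gap = -2.5 × (7.52 - 4.22) = -8.25%, loss ≈ 8924 × 8.25/100 ≈ 736.
Year 2003: gap = -2.5 × (8.46 - 4.22) = -10.6%, loss ≈ 8924 × 10.6/100 ≈ 946.
Year 2004: gap = -2.5 × (9.22 - 4.22) = -12.5%, loss ≈ 8924 × 12.5/100 ≈ 1116.
Total lost output = 460 + 950 + 736 + 946 + 1116 = 4208 billion.

$4,208 billion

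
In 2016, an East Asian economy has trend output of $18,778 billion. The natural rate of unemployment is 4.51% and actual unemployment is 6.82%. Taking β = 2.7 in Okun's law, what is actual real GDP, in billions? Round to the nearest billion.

Unemployment gap = 6.82 - 4.51 = 2.31 points, so the output gap is -2.7 × 2.31 = -6.237%.
Actual GDP = 18778 × (1 - 6.237/100) = 18778 × 0.93763 ≈ 17607 billion.

$17,607 billion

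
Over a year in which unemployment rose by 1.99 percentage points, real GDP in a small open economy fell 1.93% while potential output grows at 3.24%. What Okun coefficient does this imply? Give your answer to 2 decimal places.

Growth form: g_Y = g_Y* - β × Δu, so β = (g_Y* - g_Y)/Δu.
β = (3.24 + 1.93)/1.99 = 5.17/1.99 = 2.60.

β ≈ 2.60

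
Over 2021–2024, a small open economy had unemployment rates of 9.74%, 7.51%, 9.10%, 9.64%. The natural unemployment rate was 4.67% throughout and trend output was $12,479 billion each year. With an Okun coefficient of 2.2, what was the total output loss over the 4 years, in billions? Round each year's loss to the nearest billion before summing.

Year 2021: gap = -2.2 × (9.74 - 4.67) = -11.154%, loss ≈ 12479 × 11.154/100 ≈ 1392.
Year 2022: gap = -2.2 × (7.51 - 4.67) = -6.248%, loss ≈ 12479 × 6.248/100 ≈ 780.
Year 2023: gap = -2.2 × (9.1 - 4.67) = -9.746%, loss ≈ 12479 × 9.746/100 ≈ 1216.
Year 2024: gap = -2.2 × (9.64 - 4.67) = -10.934%, loss ≈ 12479 × 10.934/100 ≈ 1364.
Total lost output = 1392 + 780 + 1216 + 1364 = 4752 billion.

$4,752 billion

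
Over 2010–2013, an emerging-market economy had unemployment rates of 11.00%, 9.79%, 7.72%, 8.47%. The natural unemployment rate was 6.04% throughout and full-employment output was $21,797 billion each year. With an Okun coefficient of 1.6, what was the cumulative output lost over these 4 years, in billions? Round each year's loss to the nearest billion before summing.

Year 2010: gap = -1.6 × (11 - 6.04) = -7.936%, loss ≈ 21797 × 7.936/100 ≈ 1730.
Year 2011: gap = -1.6 × (9.79 - 6.04) = -6%, loss ≈ 21797 × 6/100 ≈ 1308.
Year 2012: gap = -1.6 × (7.72 - 6.04) = -2.688%, loss ≈ 21797 × 2.688/100 ≈ 586.
Year 2013: gap = -1.6 × (8.47 - 6.04) = -3.888%, loss ≈ 21797 × 3.888/100 ≈ 847.
Total lost output = 1730 + 1308 + 586 + 847 = 4471 billion.

$4,471 billion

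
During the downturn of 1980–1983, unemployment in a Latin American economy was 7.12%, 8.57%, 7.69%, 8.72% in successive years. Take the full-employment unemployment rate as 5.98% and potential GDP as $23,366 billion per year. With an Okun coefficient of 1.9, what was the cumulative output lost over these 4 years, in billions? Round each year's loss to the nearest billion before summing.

Year 1980: gap = -1.9 × (7.12 - 5.98) = -2.166%, loss ≈ 23366 × 2.166/100 ≈ 506.
Year 1981: gap = -1.9 × (8.57 - 5.98) = -4.921%, loss ≈ 23366 × 4.921/100 ≈ 1150.
Year 1982: gap = -1.9 × (7.69 - 5.98) = -3.249%, loss ≈ 23366 × 3.249/100 ≈ 759.
Year 1983: gap = -1.9 × (8.72 - 5.98) = -5.206%, loss ≈ 23366 × 5.206/100 ≈ 1216.
Total lost output = 506 + 1150 + 759 + 1216 = 3631 billion.

$3,631 billion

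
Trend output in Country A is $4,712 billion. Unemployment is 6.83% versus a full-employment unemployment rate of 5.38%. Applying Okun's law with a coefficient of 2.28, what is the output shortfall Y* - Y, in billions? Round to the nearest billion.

$156 billion

Output gap = -2.28 × (6.83 - 5.38) = -2.28 × 1.45 = -3.306%.
Actual GDP ≈ 4712 × 0.96694 ≈ 4556 billion, so the shortfall is 4712 - 4556 = 156 billion.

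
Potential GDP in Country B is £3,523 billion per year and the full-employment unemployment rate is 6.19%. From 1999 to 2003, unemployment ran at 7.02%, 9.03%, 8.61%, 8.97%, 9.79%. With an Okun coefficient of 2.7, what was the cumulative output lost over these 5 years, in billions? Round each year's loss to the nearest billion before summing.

£1,185 billion

Year 1999: gap = -2.7 × (7.02 - 6.19) = -2.241%, loss ≈ 3523 × 2.241/100 ≈ 79.
Year 2000: gap = -2.7 × (9.03 - 6.19) = -7.668%, loss ≈ 3523 × 7.668/100 ≈ 270.
Year 2001: gap = -2.7 × (8.61 - 6.19) = -6.534%, loss ≈ 3523 × 6.534/100 ≈ 230.
Year 2002: gap = -2.7 × (8.97 - 6.19) = -7.506%, loss ≈ 3523 × 7.506/100 ≈ 264.
Year 2003: gap = -2.7 × (9.79 - 6.19) = -9.72%, loss ≈ 3523 × 9.72/100 ≈ 342.
Total lost output = 79 + 270 + 230 + 264 + 342 = 1185 billion.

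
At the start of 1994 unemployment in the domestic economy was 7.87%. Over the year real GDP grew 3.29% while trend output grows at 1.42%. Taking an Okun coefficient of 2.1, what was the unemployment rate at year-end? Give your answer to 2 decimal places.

6.98%

Growth-rate Okun's law: g_Y = g_Y* - β × Δu, so Δu = (g_Y* - g_Y)/β.
Δu = (1.42 - 3.29)/2.1 = -1.87/2.1 = -0.89 percentage points.
Year-end unemployment = 7.87 - 0.89 = 6.98%.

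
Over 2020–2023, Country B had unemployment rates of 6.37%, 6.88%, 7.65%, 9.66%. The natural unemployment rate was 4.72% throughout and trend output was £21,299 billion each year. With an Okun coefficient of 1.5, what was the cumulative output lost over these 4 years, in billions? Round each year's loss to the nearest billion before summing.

Year 2020: gap = -1.5 × (6.37 - 4.72) = -2.475%, loss ≈ 21299 × 2.475/100 ≈ 527.
Year 2021: gap = -1.5 × (6.88 - 4.72) = -3.24%, loss ≈ 21299 × 3.24/100 ≈ 690.
Year 2022: gap = -1.5 × (7.65 - 4.72) = -4.395%, loss ≈ 21299 × 4.395/100 ≈ 936.
Year 2023: gap = -1.5 × (9.66 - 4.72) = -7.41%, loss ≈ 21299 × 7.41/100 ≈ 1578.
Total lost output = 527 + 690 + 936 + 1578 = 3731 billion.

£3,731 billion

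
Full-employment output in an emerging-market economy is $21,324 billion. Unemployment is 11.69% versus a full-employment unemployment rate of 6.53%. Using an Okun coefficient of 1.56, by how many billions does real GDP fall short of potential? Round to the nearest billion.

$1,716 billion

Output gap = -1.56 × (11.69 - 6.53) = -1.56 × 5.16 = -8.0496%.
Actual GDP ≈ 21324 × 0.919504 ≈ 19608 billion, so the shortfall is 21324 - 19608 = 1716 billion.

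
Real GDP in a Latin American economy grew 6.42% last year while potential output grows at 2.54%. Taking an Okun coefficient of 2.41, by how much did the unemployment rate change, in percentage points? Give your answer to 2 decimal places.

-1.61 percentage points

Growth-rate Okun's law: g_Y = g_Y* - β × Δu, so Δu = (g_Y* - g_Y)/β.
Δu = (2.54 - 6.42)/2.41 = -3.88/2.41 = -1.61 percentage points.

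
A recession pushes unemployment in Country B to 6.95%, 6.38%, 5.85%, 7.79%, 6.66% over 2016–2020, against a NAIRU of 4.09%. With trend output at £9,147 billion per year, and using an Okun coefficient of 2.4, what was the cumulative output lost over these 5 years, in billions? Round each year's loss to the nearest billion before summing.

£2,893 billion

Year 2016: gap = -2.4 × (6.95 - 4.09) = -6.864%, loss ≈ 9147 × 6.864/100 ≈ 628.
Year 2017: gap = -2.4 × (6.38 - 4.09) = -5.496%, loss ≈ 9147 × 5.496/100 ≈ 503.
Year 2018: gap = -2.4 × (5.85 - 4.09) = -4.224%, loss ≈ 9147 × 4.224/100 ≈ 386.
Year 2019: gap = -2.4 × (7.79 - 4.09) = -8.88%, loss ≈ 9147 × 8.88/100 ≈ 812.
Year 2020: gap = -2.4 × (6.66 - 4.09) = -6.168%, loss ≈ 9147 × 6.168/100 ≈ 564.
Total lost output = 628 + 503 + 386 + 812 + 564 = 2893 billion.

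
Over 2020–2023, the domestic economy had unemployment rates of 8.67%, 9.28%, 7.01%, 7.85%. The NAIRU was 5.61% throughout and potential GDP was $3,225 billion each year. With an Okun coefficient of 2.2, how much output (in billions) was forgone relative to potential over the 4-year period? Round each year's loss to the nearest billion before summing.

Year 2020: gap = -2.2 × (8.67 - 5.61) = -6.732%, loss ≈ 3225 × 6.732/100 ≈ 217.
Year 2021: gap = -2.2 × (9.28 - 5.61) = -8.074%, loss ≈ 3225 × 8.074/100 ≈ 260.
Year 2022: gap = -2.2 × (7.01 - 5.61) = -3.08%, loss ≈ 3225 × 3.08/100 ≈ 99.
Year 2023: gap = -2.2 × (7.85 - 5.61) = -4.928%, loss ≈ 3225 × 4.928/100 ≈ 159.
Total lost output = 217 + 260 + 99 + 159 = 735 billion.

$735 billion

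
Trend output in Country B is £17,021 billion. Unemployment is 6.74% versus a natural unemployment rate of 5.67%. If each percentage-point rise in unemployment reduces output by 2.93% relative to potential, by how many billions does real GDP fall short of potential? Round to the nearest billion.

£534 billion

Output gap = -2.93 × (6.74 - 5.67) = -2.93 × 1.07 = -3.1351%.
Actual GDP ≈ 17021 × 0.968649 ≈ 16487 billion, so the shortfall is 17021 - 16487 = 534 billion.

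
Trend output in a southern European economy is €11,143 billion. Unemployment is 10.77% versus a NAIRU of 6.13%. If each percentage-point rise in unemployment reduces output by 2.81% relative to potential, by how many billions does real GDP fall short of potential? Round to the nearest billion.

Output gap = -2.81 × (10.77 - 6.13) = -2.81 × 4.64 = -13.0384%.
Actual GDP ≈ 11143 × 0.869616 ≈ 9690 billion, so the shortfall is 11143 - 9690 = 1453 billion.

€1,453 billion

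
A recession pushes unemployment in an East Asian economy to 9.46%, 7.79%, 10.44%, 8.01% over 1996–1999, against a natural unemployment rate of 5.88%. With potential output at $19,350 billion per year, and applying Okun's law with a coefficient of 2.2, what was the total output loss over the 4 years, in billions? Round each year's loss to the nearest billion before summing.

$5,185 billion

Year 1996: gap = -2.2 × (9.46 - 5.88) = -7.876%, loss ≈ 19350 × 7.876/100 ≈ 1524.
Year 1997: gap = -2.2 × (7.79 - 5.88) = -4.202%, loss ≈ 19350 × 4.202/100 ≈ 813.
Year 1998: gap = -2.2 × (10.44 - 5.88) = -10.032%, loss ≈ 19350 × 10.032/100 ≈ 1941.
Year 1999: gap = -2.2 × (8.01 - 5.88) = -4.686%, loss ≈ 19350 × 4.686/100 ≈ 907.
Total lost output = 1524 + 813 + 1941 + 907 = 5185 billion.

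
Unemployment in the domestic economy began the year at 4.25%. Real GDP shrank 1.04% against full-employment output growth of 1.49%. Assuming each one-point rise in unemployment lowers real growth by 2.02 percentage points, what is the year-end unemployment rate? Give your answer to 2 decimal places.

Growth-rate Okun's law: g_Y = g_Y* - β × Δu, so Δu = (g_Y* - g_Y)/β.
Δu = (1.49 + 1.04)/2.02 = 2.53/2.02 = 1.25 percentage points.
Year-end unemployment = 4.25 + 1.25 = 5.50%.

5.50%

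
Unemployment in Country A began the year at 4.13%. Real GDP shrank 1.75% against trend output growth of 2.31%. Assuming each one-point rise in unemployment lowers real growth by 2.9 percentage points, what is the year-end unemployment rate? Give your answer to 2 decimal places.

Growth-rate Okun's law: g_Y = g_Y* - β × Δu, so Δu = (g_Y* - g_Y)/β.
Δu = (2.31 + 1.75)/2.9 = 4.06/2.9 = 1.40 percentage points.
Year-end unemployment = 4.13 + 1.4 = 5.53%.

5.53%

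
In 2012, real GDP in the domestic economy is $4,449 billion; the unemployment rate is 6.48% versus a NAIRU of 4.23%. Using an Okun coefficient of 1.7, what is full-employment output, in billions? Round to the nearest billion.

$4,626 billion

Unemployment gap = 6.48 - 4.23 = 2.25 points, so output gap = -1.7 × 2.25 = -3.825%.
Since Y = Y* × (1 + gap/100), Y* = 4449/0.96175 ≈ 4626 billion.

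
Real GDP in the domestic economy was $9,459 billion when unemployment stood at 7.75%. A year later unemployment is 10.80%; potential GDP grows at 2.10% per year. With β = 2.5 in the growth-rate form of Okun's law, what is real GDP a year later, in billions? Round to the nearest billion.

Δu = 10.8 - 7.75 = 3.05 points.
Okun's law (growth form): g_Y = g_Y* - β × Δu = 2.10 - 2.5 × (3.05) = 2.1 - 7.625 = -5.525%.
Real GDP in the next year = 9459 × (1 - 5.525/100) = 9459 × 0.94475 ≈ 8936 billion.

$8,936 billion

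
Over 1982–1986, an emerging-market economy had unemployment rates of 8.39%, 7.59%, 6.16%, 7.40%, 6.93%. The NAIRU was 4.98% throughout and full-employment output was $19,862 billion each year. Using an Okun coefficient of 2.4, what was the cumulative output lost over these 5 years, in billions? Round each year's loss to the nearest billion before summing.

$5,516 billion

Year 1982: gap = -2.4 × (8.39 - 4.98) = -8.184%, loss ≈ 19862 × 8.184/100 ≈ 1626.
Year 1983: gap = -2.4 × (7.59 - 4.98) = -6.264%, loss ≈ 19862 × 6.264/100 ≈ 1244.
Year 1984: gap = -2.4 × (6.16 - 4.98) = -2.832%, loss ≈ 19862 × 2.832/100 ≈ 562.
Year 1985: gap = -2.4 × (7.4 - 4.98) = -5.808%, loss ≈ 19862 × 5.808/100 ≈ 1154.
Year 1986: gap = -2.4 × (6.93 - 4.98) = -4.68%, loss ≈ 19862 × 4.68/100 ≈ 930.
Total lost output = 1626 + 1244 + 562 + 1154 + 930 = 5516 billion.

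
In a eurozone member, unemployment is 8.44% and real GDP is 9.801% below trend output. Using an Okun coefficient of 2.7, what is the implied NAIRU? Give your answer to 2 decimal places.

4.81%

From Okun's law, u - u* = -(output gap)/β = -(-9.801)/2.7 = 3.63 points.
So u* = 8.44 - 3.63 = 4.81%.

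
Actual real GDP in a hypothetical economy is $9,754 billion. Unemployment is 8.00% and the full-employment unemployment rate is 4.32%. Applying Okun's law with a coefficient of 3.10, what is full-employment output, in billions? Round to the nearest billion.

Unemployment gap = 8 - 4.32 = 3.68 points, so output gap = -3.1 × 3.68 = -11.408%.
Since Y = Y* × (1 + gap/100), Y* = 9754/0.88592 ≈ 11010 billion.

$11,010 billion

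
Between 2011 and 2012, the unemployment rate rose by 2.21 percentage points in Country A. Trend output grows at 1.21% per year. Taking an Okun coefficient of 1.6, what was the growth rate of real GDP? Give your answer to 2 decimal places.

Growth-rate Okun's law: g_Y = g_Y* - β × Δu.
g_Y = 1.21 - 1.6 × (2.21) = 1.21 - 3.536 = -2.326%, i.e. -2.33% to 2 d.p.

-2.33%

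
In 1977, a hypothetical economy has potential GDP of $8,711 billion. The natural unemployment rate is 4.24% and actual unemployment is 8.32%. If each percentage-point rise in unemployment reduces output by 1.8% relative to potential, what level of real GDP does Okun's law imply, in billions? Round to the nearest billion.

Unemployment gap = 8.32 - 4.24 = 4.08 points, so the output gap is -1.8 × 4.08 = -7.344%.
Actual GDP = 8711 × (1 - 7.344/100) = 8711 × 0.92656 ≈ 8071 billion.

$8,071 billion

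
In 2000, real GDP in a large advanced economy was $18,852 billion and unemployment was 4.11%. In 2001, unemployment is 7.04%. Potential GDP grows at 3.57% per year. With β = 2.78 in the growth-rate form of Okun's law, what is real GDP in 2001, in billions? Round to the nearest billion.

$17,989 billion

Δu = 7.04 - 4.11 = 2.93 points.
Okun's law (growth form): g_Y = g_Y* - β × Δu = 3.57 - 2.78 × (2.93) = 3.57 - 8.1454 = -4.5754%.
Real GDP in the next year = 18852 × (1 - 4.5754/100) = 18852 × 0.954246 ≈ 17989 billion.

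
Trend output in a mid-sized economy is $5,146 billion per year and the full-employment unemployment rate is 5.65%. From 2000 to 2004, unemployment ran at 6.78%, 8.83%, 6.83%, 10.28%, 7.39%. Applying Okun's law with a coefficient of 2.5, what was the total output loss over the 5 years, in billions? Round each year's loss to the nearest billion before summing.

$1,526 billion

Year 2000: gap = -2.5 × (6.78 - 5.65) = -2.825%, loss ≈ 5146 × 2.825/100 ≈ 145.
Year 2001: gap = -2.5 × (8.83 - 5.65) = -7.95%, loss ≈ 5146 × 7.95/100 ≈ 409.
Year 2002: gap = -2.5 × (6.83 - 5.65) = -2.95%, loss ≈ 5146 × 2.95/100 ≈ 152.
Year 2003: gap = -2.5 × (10.28 - 5.65) = -11.575%, loss ≈ 5146 × 11.575/100 ≈ 596.
Year 2004: gap = -2.5 × (7.39 - 5.65) = -4.35%, loss ≈ 5146 × 4.35/100 ≈ 224.
Total lost output = 145 + 409 + 152 + 596 + 224 = 1526 billion.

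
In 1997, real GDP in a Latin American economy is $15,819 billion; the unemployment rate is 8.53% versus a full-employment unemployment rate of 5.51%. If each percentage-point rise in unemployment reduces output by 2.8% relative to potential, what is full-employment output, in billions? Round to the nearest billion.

Unemployment gap = 8.53 - 5.51 = 3.02 points, so output gap = -2.8 × 3.02 = -8.456%.
Since Y = Y* × (1 + gap/100), Y* = 15819/0.91544 ≈ 17280 billion.

$17,280 billion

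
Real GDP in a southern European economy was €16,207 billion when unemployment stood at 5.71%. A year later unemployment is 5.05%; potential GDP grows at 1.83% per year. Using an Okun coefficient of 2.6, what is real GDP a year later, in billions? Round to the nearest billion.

€16,782 billion

Δu = 5.05 - 5.71 = -0.66 points.
Okun's law (growth form): g_Y = g_Y* - β × Δu = 1.83 - 2.6 × (-0.66) = 1.83 + 1.716 = 3.546%.
Real GDP in the next year = 16207 × (1 + 3.546/100) = 16207 × 1.03546 ≈ 16782 billion.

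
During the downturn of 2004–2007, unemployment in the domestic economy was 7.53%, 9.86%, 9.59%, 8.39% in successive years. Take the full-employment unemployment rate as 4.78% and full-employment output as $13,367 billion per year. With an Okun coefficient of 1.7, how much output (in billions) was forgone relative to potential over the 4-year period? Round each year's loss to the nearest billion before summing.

Year 2004: gap = -1.7 × (7.53 - 4.78) = -4.675%, loss ≈ 13367 × 4.675/100 ≈ 625.
Year 2005: gap = -1.7 × (9.86 - 4.78) = -8.636%, loss ≈ 13367 × 8.636/100 ≈ 1154.
Year 2006: gap = -1.7 × (9.59 - 4.78) = -8.177%, loss ≈ 13367 × 8.177/100 ≈ 1093.
Year 2007: gap = -1.7 × (8.39 - 4.78) = -6.137%, loss ≈ 13367 × 6.137/100 ≈ 820.
Total lost output = 625 + 1154 + 1093 + 820 = 3692 billion.

$3,692 billion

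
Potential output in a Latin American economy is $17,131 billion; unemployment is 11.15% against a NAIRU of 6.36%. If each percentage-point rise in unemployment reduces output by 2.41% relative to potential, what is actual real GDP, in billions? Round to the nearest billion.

$15,153 billion

Unemployment gap = 11.15 - 6.36 = 4.79 points, so the output gap is -2.41 × 4.79 = -11.5439%.
Actual GDP = 17131 × (1 - 11.5439/100) = 17131 × 0.884561 ≈ 15153 billion.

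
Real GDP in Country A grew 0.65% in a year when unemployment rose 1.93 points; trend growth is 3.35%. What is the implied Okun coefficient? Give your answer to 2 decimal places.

β ≈ 1.40

Growth form: g_Y = g_Y* - β × Δu, so β = (g_Y* - g_Y)/Δu.
β = (3.35 - 0.65)/1.93 = 2.7/1.93 = 1.40.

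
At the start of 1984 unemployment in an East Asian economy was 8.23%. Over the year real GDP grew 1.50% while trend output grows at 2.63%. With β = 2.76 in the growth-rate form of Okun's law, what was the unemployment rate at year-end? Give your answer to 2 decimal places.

Growth-rate Okun's law: g_Y = g_Y* - β × Δu, so Δu = (g_Y* - g_Y)/β.
Δu = (2.63 - 1.5)/2.76 = 1.13/2.76 = 0.41 percentage points.
Year-end unemployment = 8.23 + 0.41 = 8.64%.

8.64%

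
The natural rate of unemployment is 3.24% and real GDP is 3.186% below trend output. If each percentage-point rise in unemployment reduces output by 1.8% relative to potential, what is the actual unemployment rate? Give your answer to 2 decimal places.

From Okun's law, u - u* = -(output gap)/β = -(-3.186)/1.8 = 1.77 points.
So u = 3.24 + 1.77 = 5.01%.

5.01%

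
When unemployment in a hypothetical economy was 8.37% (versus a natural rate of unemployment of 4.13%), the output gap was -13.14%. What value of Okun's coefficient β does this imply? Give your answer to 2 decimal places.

Okun's law: output gap = -β × (u - u*).
-13.14 = -β × (8.37 - 4.13) = -β × 4.24, so β = 13.14/4.24 = 3.10.

β ≈ 3.10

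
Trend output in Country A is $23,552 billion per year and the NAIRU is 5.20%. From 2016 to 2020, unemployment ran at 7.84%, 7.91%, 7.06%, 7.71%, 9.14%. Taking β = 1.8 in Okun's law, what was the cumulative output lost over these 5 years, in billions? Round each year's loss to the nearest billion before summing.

$5,791 billion

Year 2016: gap = -1.8 × (7.84 - 5.2) = -4.752%, loss ≈ 23552 × 4.752/100 ≈ 1119.
Year 2017: gap = -1.8 × (7.91 - 5.2) = -4.878%, loss ≈ 23552 × 4.878/100 ≈ 1149.
Year 2018: gap = -1.8 × (7.06 - 5.2) = -3.348%, loss ≈ 23552 × 3.348/100 ≈ 789.
Year 2019: gap = -1.8 × (7.71 - 5.2) = -4.518%, loss ≈ 23552 × 4.518/100 ≈ 1064.
Year 2020: gap = -1.8 × (9.14 - 5.2) = -7.092%, loss ≈ 23552 × 7.092/100 ≈ 1670.
Total lost output = 1119 + 1149 + 789 + 1064 + 1670 = 5791 billion.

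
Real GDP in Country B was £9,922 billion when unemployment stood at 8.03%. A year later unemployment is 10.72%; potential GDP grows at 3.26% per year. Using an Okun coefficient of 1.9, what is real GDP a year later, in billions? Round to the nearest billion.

Δu = 10.72 - 8.03 = 2.69 points.
Okun's law (growth form): g_Y = g_Y* - β × Δu = 3.26 - 1.9 × (2.69) = 3.26 - 5.111 = -1.851%.
Real GDP in the next year = 9922 × (1 - 1.851/100) = 9922 × 0.98149 ≈ 9738 billion.

£9,738 billion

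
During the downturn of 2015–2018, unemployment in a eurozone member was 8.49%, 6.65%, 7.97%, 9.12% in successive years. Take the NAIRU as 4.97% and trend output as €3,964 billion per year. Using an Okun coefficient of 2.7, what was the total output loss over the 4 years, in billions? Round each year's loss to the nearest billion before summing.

€1,322 billion

Year 2015: gap = -2.7 × (8.49 - 4.97) = -9.504%, loss ≈ 3964 × 9.504/100 ≈ 377.
Year 2016: gap = -2.7 × (6.65 - 4.97) = -4.536%, loss ≈ 3964 × 4.536/100 ≈ 180.
Year 2017: gap = -2.7 × (7.97 - 4.97) = -8.1%, loss ≈ 3964 × 8.1/100 ≈ 321.
Year 2018: gap = -2.7 × (9.12 - 4.97) = -11.205%, loss ≈ 3964 × 11.205/100 ≈ 444.
Total lost output = 377 + 180 + 321 + 444 = 1322 billion.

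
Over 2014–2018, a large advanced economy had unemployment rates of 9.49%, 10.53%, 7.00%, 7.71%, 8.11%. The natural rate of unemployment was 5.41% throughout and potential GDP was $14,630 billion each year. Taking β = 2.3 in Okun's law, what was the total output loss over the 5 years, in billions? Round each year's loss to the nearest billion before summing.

Year 2014: gap = -2.3 × (9.49 - 5.41) = -9.384%, loss ≈ 14630 × 9.384/100 ≈ 1373.
Year 2015: gap = -2.3 × (10.53 - 5.41) = -11.776%, loss ≈ 14630 × 11.776/100 ≈ 1723.
Year 2016: gap = -2.3 × (7 - 5.41) = -3.657%, loss ≈ 14630 × 3.657/100 ≈ 535.
Year 2017: gap = -2.3 × (7.71 - 5.41) = -5.29%, loss ≈ 14630 × 5.29/100 ≈ 774.
Year 2018: gap = -2.3 × (8.11 - 5.41) = -6.21%, loss ≈ 14630 × 6.21/100 ≈ 909.
Total lost output = 1373 + 1723 + 535 + 774 + 909 = 5314 billion.

$5,314 billion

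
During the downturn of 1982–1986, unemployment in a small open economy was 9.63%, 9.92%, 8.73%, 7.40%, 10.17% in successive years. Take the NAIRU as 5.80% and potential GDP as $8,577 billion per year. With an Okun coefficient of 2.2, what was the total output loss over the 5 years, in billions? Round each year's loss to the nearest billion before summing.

Year 1982: gap = -2.2 × (9.63 - 5.8) = -8.426%, loss ≈ 8577 × 8.426/100 ≈ 723.
Year 1983: gap = -2.2 × (9.92 - 5.8) = -9.064%, loss ≈ 8577 × 9.064/100 ≈ 777.
Year 1984: gap = -2.2 × (8.73 - 5.8) = -6.446%, loss ≈ 8577 × 6.446/100 ≈ 553.
Year 1985: gap = -2.2 × (7.4 - 5.8) = -3.52%, loss ≈ 8577 × 3.52/100 ≈ 302.
Year 1986: gap = -2.2 × (10.17 - 5.8) = -9.614%, loss ≈ 8577 × 9.614/100 ≈ 825.
Total lost output = 723 + 777 + 553 + 302 + 825 = 3180 billion.

$3,180 billion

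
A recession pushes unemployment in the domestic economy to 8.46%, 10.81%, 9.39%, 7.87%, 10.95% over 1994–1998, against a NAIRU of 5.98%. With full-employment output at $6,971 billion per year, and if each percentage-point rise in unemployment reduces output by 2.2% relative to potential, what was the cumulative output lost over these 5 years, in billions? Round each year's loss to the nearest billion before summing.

$2,696 billion

Year 1994: gap = -2.2 × (8.46 - 5.98) = -5.456%, loss ≈ 6971 × 5.456/100 ≈ 380.
Year 1995: gap = -2.2 × (10.81 - 5.98) = -10.626%, loss ≈ 6971 × 10.626/100 ≈ 741.
Year 1996: gap = -2.2 × (9.39 - 5.98) = -7.502%, loss ≈ 6971 × 7.502/100 ≈ 523.
Year 1997: gap = -2.2 × (7.87 - 5.98) = -4.158%, loss ≈ 6971 × 4.158/100 ≈ 290.
Year 1998: gap = -2.2 × (10.95 - 5.98) = -10.934%, loss ≈ 6971 × 10.934/100 ≈ 762.
Total lost output = 380 + 741 + 523 + 290 + 762 = 2696 billion.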